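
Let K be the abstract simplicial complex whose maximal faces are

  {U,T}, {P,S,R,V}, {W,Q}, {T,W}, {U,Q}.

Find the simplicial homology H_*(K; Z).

H_0 ≅ Z^2,  H_1 ≅ Z,  H_2 = 0,  H_3 = 0.

Fix the vertex order P < Q < R < S < T < U < V < W and write every simplex with vertices in increasing order. Then dim K = 3 and the simplices of K are:

  0-simplices (8): P, Q, R, S, T, U, V, W
  1-simplices (10): PR, PS, PV, QU, QW, RS, RV, SV, TU, TW
  2-simplices (4): PRS, PRV, PSV, RSV
  3-simplices (1): PRSV

so the chain groups are C_0 ≅ Z^8, C_1 ≅ Z^10, C_2 ≅ Z^4, C_3 ≅ Z^1.

The boundary map ∂_1: C_1 → C_0 is given by ∂[p,q] = [q] − [p].
As a 8×10 matrix over Z this has rank 6, with invariant factors (1,1,1,1,1,1).

∂_2: C_2 → C_1 maps a triangle to the signed sum of its edges. For instance
  ∂PRV = RV − PV + PR,
  ∂PRS = RS − PS + PR.
This gives a 10×4 integer matrix of rank 3; reducing to Smith normal form yields diagonal entries (1,1,1).

The boundary map ∂_3: C_3 → C_2 sends each 3-simplex σ to the alternating sum Σ_i (−1)^i (σ with its i-th vertex removed). For instance
  ∂PRSV = RSV − PSV + PRV − PRS.
The resulting 4×1 matrix has rank 1, and its Smith normal form has invariant factors (1).

Reading off H_k = ker ∂_k / im ∂_{k+1}:

  H_0: rank C_0 − rank ∂_1 = 8 − 6 = 2, and the invariant factors of ∂_1 are all 1, so H_0 = Z^2.
  H_1: rank ker ∂_1 − rank ∂_2 = (10 − 6) − 3 = 1, and the invariant factors of ∂_2 are all 1, so H_1 = Z.
  H_2: rank ker ∂_2 − rank ∂_3 = (4 − 3) − 1 = 0, and the invariant factors of ∂_3 are all 1, so H_2 = 0.
  H_3: rank ker ∂_3 − rank ∂_4 = (1 − 1) − 0 = 0, and there is no ∂_4, so H_3 = 0.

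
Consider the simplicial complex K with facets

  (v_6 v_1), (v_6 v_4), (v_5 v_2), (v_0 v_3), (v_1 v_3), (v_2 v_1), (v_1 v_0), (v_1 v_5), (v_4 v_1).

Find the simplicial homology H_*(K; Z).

Fix the vertex order v_0 < v_1 < v_2 < v_3 < v_4 < v_5 < v_6 and write every simplex with vertices in increasing order. Then dim K = 1 and the simplices of K are:

  0-simplices (7): [v_0], [v_1], [v_2], [v_3], [v_4], [v_5], [v_6]
  1-simplices (9): [v_0,v_1], [v_0,v_3], [v_1,v_2], [v_1,v_3], [v_1,v_4], [v_1,v_5], [v_1,v_6], [v_2,v_5], [v_4,v_6]

Hence C_0 ≅ Z^7, C_1 ≅ Z^9.

Boundary ∂_1: C_1 → C_0 is given by ∂[p,q] = [q] − [p].
The resulting 7×9 matrix has rank 6, and its Smith normal form has invariant factors (1,1,1,1,1,1).

Reading off H_k = ker ∂_k / im ∂_{k+1}:

  H_0: rank C_0 − rank ∂_1 = 7 − 6 = 1, and the invariant factors of ∂_1 are all 1, so H_0 ≅ Z.
  H_1: rank ker ∂_1 − rank ∂_2 = (9 − 6) − 0 = 3, and there is no ∂_2, so H_1 ≅ Z^3.

H_0 = Z,  H_1 = Z^3.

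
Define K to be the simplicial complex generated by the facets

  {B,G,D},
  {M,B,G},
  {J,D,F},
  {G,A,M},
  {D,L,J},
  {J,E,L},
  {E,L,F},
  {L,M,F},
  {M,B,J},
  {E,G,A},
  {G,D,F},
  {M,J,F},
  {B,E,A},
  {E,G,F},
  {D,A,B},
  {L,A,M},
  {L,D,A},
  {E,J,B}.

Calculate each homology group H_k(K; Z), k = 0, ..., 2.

Fix the vertex order A < B < D < E < F < G < J < L < M and write every simplex with vertices in increasing order. Then dim K = 2 and the simplices of K are:

  0-simplices (9): A, B, D, E, F, G, J, L, M
  1-simplices (27): AB, AD, AE, AG, AL, AM, BD, BE, BG, BJ, BM, DF, DG, DJ, DL, EF, EG, EJ, EL, FG, FJ, FL, FM, GM, JL, JM, LM
  2-simplices (18): ABD, ABE, ADL, AEG, AGM, ALM, BDG, BEJ, BGM, BJM, DFG, DFJ, DJL, EFG, EFL, EJL, FJM, FLM

giving chain groups C_0 ≅ Z^9, C_1 ≅ Z^27, C_2 ≅ Z^18.

The boundary map ∂_1: C_1 → C_0 is given by ∂[p,q] = [q] − [p].
The 9×27 boundary matrix has rank 8 and Smith normal form diag(1,1,1,1,1,1,1,1).

Boundary ∂_2: C_2 → C_1 sends each 2-simplex [p,q,r] to [q,r] − [p,r] + [p,q]. For instance
  ∂ABE = BE − AE + AB,
  ∂EJL = JL − EL + EJ.
The 27×18 boundary matrix has rank 18 and Smith normal form diag(1,1,1,1,1,1,1,1,1,1,1,1,1,1,1,1,1,2).

Now H_k = ker ∂_k / im ∂_{k+1}, so:

  H_0: rank C_0 − rank ∂_1 = 9 − 8 = 1, and the invariant factors of ∂_1 are all 1, so H_0 ≅ Z.
  H_1: rank ker ∂_1 − rank ∂_2 = (27 − 8) − 18 = 1, and ∂_2 has invariant factor 2 > 1, so H_1 ≅ Z ⊕ Z/2.
  H_2: rank ker ∂_2 − rank ∂_3 = (18 − 18) − 0 = 0, and there is no ∂_3, so H_2 ≅ 0.

As a check, the Euler characteristic is 9 − 27 + 18 = 0, which agrees with 1 − 1 + 0 = 0.

H_0 ≅ Z,  H_1 ≅ Z ⊕ Z/2,  H_2 = 0.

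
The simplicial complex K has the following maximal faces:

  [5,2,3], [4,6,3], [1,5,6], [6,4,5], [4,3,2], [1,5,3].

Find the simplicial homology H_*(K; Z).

H_0 = Z,  H_1 = Z,  H_2 = 0.

We work with the vertex ordering 1 < 2 < 3 < 4 < 5 < 6. The simplices of K, each written with vertices in increasing order, are:

  0-simplices (6): [1], [2], [3], [4], [5], [6]
  1-simplices (12): [1,3], [1,5], [1,6], [2,3], [2,4], [2,5], [3,4], [3,5], [3,6], [4,5], [4,6], [5,6]
  2-simplices (6): [1,3,5], [1,5,6], [2,3,4], [2,3,5], [3,4,6], [4,5,6]

giving chain groups C_0 ≅ Z^6, C_1 ≅ Z^12, C_2 ≅ Z^6.

∂_1: C_1 → C_0 sends each edge [p,q] (with p < q) to q − p.
The 6×12 boundary matrix has rank 5 and Smith normal form diag(1,1,1,1,1).

Boundary ∂_2: C_2 → C_1 maps a triangle to the signed sum of its edges. For instance
  ∂[3,4,6] = [4,6] − [3,6] + [3,4],
  ∂[4,5,6] = [5,6] − [4,6] + [4,5].
The resulting 12×6 matrix has rank 6, and its Smith normal form has invariant factors (1,1,1,1,1,1).

From H_k ≅ ker(∂_k) / im(∂_{k+1}) we obtain:

  H_0: rank C_0 − rank ∂_1 = 6 − 5 = 1, and the invariant factors of ∂_1 are all 1, so H_0 = Z.
  H_1: rank ker ∂_1 − rank ∂_2 = (12 − 5) − 6 = 1, and the invariant factors of ∂_2 are all 1, so H_1 = Z.
  H_2: rank ker ∂_2 − rank ∂_3 = (6 − 6) − 0 = 0, and there is no ∂_3, so H_2 = 0.

As a check, the Euler characteristic is 6 − 12 + 6 = 0, which agrees with 1 − 1 + 0 = 0.
(K is a triangulation of the cylinder S^1 x I.)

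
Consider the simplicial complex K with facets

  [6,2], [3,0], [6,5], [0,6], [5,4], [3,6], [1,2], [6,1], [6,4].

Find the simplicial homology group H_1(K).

K has 7 vertices, 9 edges.
rank ∂_1 = 6, rank ∂_2 = 0 ⇒ b_1 = 9 − 6 − 0 = 3. So H_1 ≅ Z^3.

H_1 = Z^3.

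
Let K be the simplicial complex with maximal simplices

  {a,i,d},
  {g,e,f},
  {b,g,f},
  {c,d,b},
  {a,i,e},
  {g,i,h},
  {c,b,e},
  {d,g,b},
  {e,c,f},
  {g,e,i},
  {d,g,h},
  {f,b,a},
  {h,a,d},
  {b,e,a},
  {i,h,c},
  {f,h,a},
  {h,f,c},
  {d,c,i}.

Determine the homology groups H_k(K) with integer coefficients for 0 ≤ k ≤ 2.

K has 9 vertices, 27 edges, 18 triangles.
rank ∂_0 = 0, rank ∂_1 = 8 ⇒ b_0 = 9 − 0 − 8 = 1; all invariant factors of ∂_1 are 1 so no torsion. So H_0 ≅ Z.
rank ∂_1 = 8, rank ∂_2 = 18 ⇒ b_1 = 27 − 8 − 18 = 1; ∂_2 has invariant factor(s) [2] giving torsion. So H_1 ≅ Z ⊕ Z/2Z.
rank ∂_2 = 18, rank ∂_3 = 0 ⇒ b_2 = 18 − 18 − 0 = 0. So H_2 ≅ 0.

H_0 = Z,  H_1 = Z ⊕ Z/2Z,  H_2 = 0.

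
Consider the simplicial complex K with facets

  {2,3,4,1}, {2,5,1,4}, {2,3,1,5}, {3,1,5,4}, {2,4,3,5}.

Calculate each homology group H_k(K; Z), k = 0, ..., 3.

Order the vertices as 1 < 2 < 3 < 4 < 5. Listing each simplex with vertices in this order, K has dimension 3 with simplices:

  0-simplices (5): [1], [2], [3], [4], [5]
  1-simplices (10): [1,2], [1,3], [1,4], [1,5], [2,3], [2,4], [2,5], [3,4], [3,5], [4,5]
  2-simplices (10): [1,2,3], [1,2,4], [1,2,5], [1,3,4], [1,3,5], [1,4,5], [2,3,4], [2,3,5], [2,4,5], [3,4,5]
  3-simplices (5): [1,2,3,4], [1,2,3,5], [1,2,4,5], [1,3,4,5], [2,3,4,5]

Hence C_0 ≅ Z^5, C_1 ≅ Z^10, C_2 ≅ Z^10, C_3 ≅ Z^5.

Boundary ∂_1: C_1 → C_0 maps an edge to its endpoints' difference, ∂[p,q] = q − p. For instance
  ∂[2,5] = [5] − [2].
The resulting 5×10 matrix has rank 4, and its Smith normal form has invariant factors (1,1,1,1).

Boundary ∂_2: C_2 → C_1 sends each 2-simplex [p,q,r] to [q,r] − [p,r] + [p,q]. For instance
  ∂[1,3,4] = [3,4] − [1,4] + [1,3],
  ∂[3,4,5] = [4,5] − [3,5] + [3,4].
The 10×10 boundary matrix has rank 6 and Smith normal form diag(1,1,1,1,1,1).

∂_3: C_3 → C_2 sends each 3-simplex σ to the alternating sum Σ_i (−1)^i (σ with its i-th vertex removed). For instance
  ∂[1,2,3,4] = [2,3,4] − [1,3,4] + [1,2,4] − [1,2,3],
  ∂[1,2,3,5] = [2,3,5] − [1,3,5] + [1,2,5] − [1,2,3].
This gives a 10×5 integer matrix of rank 4; reducing to Smith normal form yields diagonal entries (1,1,1,1).

Now H_k = ker ∂_k / im ∂_{k+1}, so:

  H_0: rank C_0 − rank ∂_1 = 5 − 4 = 1, and the invariant factors of ∂_1 are all 1, so H_0 ≅ Z.
  H_1: rank ker ∂_1 − rank ∂_2 = (10 − 4) − 6 = 0, and the invariant factors of ∂_2 are all 1, so H_1 ≅ 0.
  H_2: rank ker ∂_2 − rank ∂_3 = (10 − 6) − 4 = 0, and the invariant factors of ∂_3 are all 1, so H_2 ≅ 0.
  H_3: rank ker ∂_3 − rank ∂_4 = (5 − 4) − 0 = 1, and there is no ∂_4, so H_3 ≅ Z.

As a check, the Euler characteristic is 5 − 10 + 10 − 5 = 0, which agrees with 1 − 0 + 0 − 1 = 0.

H_0 ≅ Z,  H_1 = 0,  H_2 = 0,  H_3 ≅ Z.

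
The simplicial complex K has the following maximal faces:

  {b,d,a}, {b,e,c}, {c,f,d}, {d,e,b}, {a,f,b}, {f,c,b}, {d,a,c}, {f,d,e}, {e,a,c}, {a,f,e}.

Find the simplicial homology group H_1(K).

H_1 ≅ Z/2.

Fix the vertex order a < b < c < d < e < f and write every simplex with vertices in increasing order. Then dim K = 2 and the simplices of K are:

  0-simplices (6): a, b, c, d, e, f
  1-simplices (15): ab, ac, ad, ae, af, bc, bd, be, bf, cd, ce, cf, de, df, ef
  2-simplices (10): abd, abf, acd, ace, aef, bce, bcf, bde, cdf, def

giving chain groups C_0 ≅ Z^6, C_1 ≅ Z^15, C_2 ≅ Z^10.

∂_1: C_1 → C_0 sends each edge [p,q] (with p < q) to q − p. For instance
  ∂ef = f − e.
As a 6×15 matrix over Z this has rank 5, with invariant factors (1,1,1,1,1).

Boundary ∂_2: C_2 → C_1 acts by ∂[p,q,r] = [q,r] − [p,r] + [p,q]. For instance
  ∂bcf = cf − bf + bc,
  ∂def = ef − df + de.
As a 15×10 matrix over Z this has rank 10, with invariant factors (1,1,1,1,1,1,1,1,1,2).

Reading off H_k = ker ∂_k / im ∂_{k+1}:

  H_1: rank ker ∂_1 − rank ∂_2 = (15 − 5) − 10 = 0, and ∂_2 has invariant factor 2 > 1, so H_1 ≅ Z/2.

(K is a triangulation of the real projective plane RP^2.)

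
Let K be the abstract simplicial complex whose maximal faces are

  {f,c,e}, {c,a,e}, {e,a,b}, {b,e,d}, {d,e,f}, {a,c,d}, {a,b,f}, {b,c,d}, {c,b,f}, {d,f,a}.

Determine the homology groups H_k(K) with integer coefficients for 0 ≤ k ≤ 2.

H_0 ≅ Z,  H_1 ≅ Z/2,  H_2 = 0.

Fix the vertex order a < b < c < d < e < f and write every simplex with vertices in increasing order. Then dim K = 2 and the simplices of K are:

  0-simplices (6): a, b, c, d, e, f
  1-simplices (15): ab, ac, ad, ae, af, bc, bd, be, bf, cd, ce, cf, de, df, ef
  2-simplices (10): abe, abf, acd, ace, adf, bcd, bcf, bde, cef, def

giving chain groups C_0 ≅ Z^6, C_1 ≅ Z^15, C_2 ≅ Z^10.

Boundary ∂_1: C_1 → C_0 is given by ∂[p,q] = [q] − [p]. For instance
  ∂af = f − a.
The resulting 6×15 matrix has rank 5, and its Smith normal form has invariant factors (1,1,1,1,1).

The boundary map ∂_2: C_2 → C_1 maps a triangle to the signed sum of its edges. For instance
  ∂cef = ef − cf + ce,
  ∂bcd = cd − bd + bc.
The 15×10 boundary matrix has rank 10 and Smith normal form diag(1,1,1,1,1,1,1,1,1,2).

Now H_k = ker ∂_k / im ∂_{k+1}, so:

  H_0: rank C_0 − rank ∂_1 = 6 − 5 = 1, and the invariant factors of ∂_1 are all 1, so H_0 = Z.
  H_1: rank ker ∂_1 − rank ∂_2 = (15 − 5) − 10 = 0, and ∂_2 has invariant factor 2 > 1, so H_1 = Z/2.
  H_2: rank ker ∂_2 − rank ∂_3 = (10 − 10) − 0 = 0, and there is no ∂_3, so H_2 = 0.

As a check, the Euler characteristic is 6 − 15 + 10 = 1, which agrees with 1 − 0 + 0 = 1.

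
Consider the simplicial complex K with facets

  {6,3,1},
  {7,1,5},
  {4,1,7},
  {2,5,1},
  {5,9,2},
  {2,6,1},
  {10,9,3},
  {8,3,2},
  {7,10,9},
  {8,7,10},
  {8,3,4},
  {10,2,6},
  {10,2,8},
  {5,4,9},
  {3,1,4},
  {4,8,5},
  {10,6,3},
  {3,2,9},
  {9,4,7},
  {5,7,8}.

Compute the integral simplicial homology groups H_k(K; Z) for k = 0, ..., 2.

We work with the vertex ordering 1 < 2 < 3 < 4 < 5 < 6 < 7 < 8 < 9 < 10. The simplices of K, each written with vertices in increasing order, are:

  0-simplices (10): [1], [2], [3], [4], [5], [6], [7], [8], [9], [10]
  1-simplices (30): (30 of them)
  2-simplices (20): (20 of them)

Hence C_0 ≅ Z^10, C_1 ≅ Z^30, C_2 ≅ Z^20.

∂_1: C_1 → C_0 is given by ∂[p,q] = [q] − [p].
The 10×30 boundary matrix has rank 9 and Smith normal form diag(1,1,1,1,1,1,1,1,1).

The boundary map ∂_2: C_2 → C_1 maps a triangle to the signed sum of its edges. For instance
  ∂[2,5,9] = [5,9] − [2,9] + [2,5],
  ∂[1,2,6] = [2,6] − [1,6] + [1,2].
This gives a 30×20 integer matrix of rank 20; reducing to Smith normal form yields diagonal entries (1,1,1,1,1,1,1,1,1,1,1,1,1,1,1,1,1,1,1,2).

Computing H_k = (kernel of ∂_k) / (image of ∂_{k+1}):

  H_0: rank C_0 − rank ∂_1 = 10 − 9 = 1, and the invariant factors of ∂_1 are all 1, so H_0 = Z.
  H_1: rank ker ∂_1 − rank ∂_2 = (30 − 9) − 20 = 1, and ∂_2 has invariant factor 2 > 1, so H_1 = Z × Z/2.
  H_2: rank ker ∂_2 − rank ∂_3 = (20 − 20) − 0 = 0, and there is no ∂_3, so H_2 = 0.

(K is a triangulation of the Klein bottle.)

H_0 = Z,  H_1 = Z × Z/2,  H_2 = 0.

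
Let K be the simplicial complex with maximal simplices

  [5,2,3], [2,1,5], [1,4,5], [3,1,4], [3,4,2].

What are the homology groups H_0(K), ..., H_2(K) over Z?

K has 5 vertices, 10 edges, 5 triangles.
rank ∂_0 = 0, rank ∂_1 = 4 ⇒ b_0 = 5 − 0 − 4 = 1; all invariant factors of ∂_1 are 1 so no torsion. So H_0 = Z.
rank ∂_1 = 4, rank ∂_2 = 5 ⇒ b_1 = 10 − 4 − 5 = 1; all invariant factors of ∂_2 are 1 so no torsion. So H_1 = Z.
rank ∂_2 = 5, rank ∂_3 = 0 ⇒ b_2 = 5 − 5 − 0 = 0. So H_2 = 0.

H_0 ≅ Z,  H_1 ≅ Z,  H_2 = 0.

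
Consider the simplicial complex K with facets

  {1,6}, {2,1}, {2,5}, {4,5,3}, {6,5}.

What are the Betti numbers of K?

b_0 = 1, b_1 = 1, b_2 = 0.

We work with the vertex ordering 1 < 2 < 3 < 4 < 5 < 6. The simplices of K, each written with vertices in increasing order, are:

  0-simplices (6): [1], [2], [3], [4], [5], [6]
  1-simplices (7): [1,2], [1,6], [2,5], [3,4], [3,5], [4,5], [5,6]
  2-simplices (1): [3,4,5]

so the chain groups are C_0 ≅ Z^6, C_1 ≅ Z^7, C_2 ≅ Z^1.

The boundary map ∂_1: C_1 → C_0 is given by ∂[p,q] = [q] − [p]. For instance
  ∂[1,6] = [6] − [1].
This gives a 6×7 integer matrix of rank 5; reducing to Smith normal form yields diagonal entries (1,1,1,1,1).

Boundary ∂_2: C_2 → C_1 sends each 2-simplex [p,q,r] to [q,r] − [p,r] + [p,q]. For instance
  ∂[3,4,5] = [4,5] − [3,5] + [3,4].
As a 7×1 matrix over Z this has rank 1, with invariant factors (1).

Reading off H_k = ker ∂_k / im ∂_{k+1}:

  H_0: rank C_0 − rank ∂_1 = 6 − 5 = 1, and the invariant factors of ∂_1 are all 1, so H_0 = Z.
  H_1: rank ker ∂_1 − rank ∂_2 = (7 − 5) − 1 = 1, and the invariant factors of ∂_2 are all 1, so H_1 = Z.
  H_2: rank ker ∂_2 − rank ∂_3 = (1 − 1) − 0 = 0, and there is no ∂_3, so H_2 = 0.

Hence the Betti numbers are b_0 = 1, b_1 = 1, b_2 = 0.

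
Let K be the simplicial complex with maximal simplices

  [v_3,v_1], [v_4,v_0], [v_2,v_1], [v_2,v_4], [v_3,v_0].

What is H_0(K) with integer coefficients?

H_0 ≅ Z.

We work with the vertex ordering v_0 < v_1 < v_2 < v_3 < v_4. The simplices of K, each written with vertices in increasing order, are:

  0-simplices (5): [v_0], [v_1], [v_2], [v_3], [v_4]
  1-simplices (5): [v_0,v_3], [v_0,v_4], [v_1,v_2], [v_1,v_3], [v_2,v_4]

Hence C_0 ≅ Z^5, C_1 ≅ Z^5.

The boundary map ∂_1: C_1 → C_0 is given by ∂[p,q] = [q] − [p]. For instance
  ∂[v_2,v_4] = [v_4] − [v_2].
The 5×5 boundary matrix has rank 4 and Smith normal form diag(1,1,1,1).

Reading off H_k = ker ∂_k / im ∂_{k+1}:

  H_0: rank C_0 − rank ∂_1 = 5 − 4 = 1, and the invariant factors of ∂_1 are all 1, so H_0 ≅ Z.

(K is a triangulation of the circle S^1.)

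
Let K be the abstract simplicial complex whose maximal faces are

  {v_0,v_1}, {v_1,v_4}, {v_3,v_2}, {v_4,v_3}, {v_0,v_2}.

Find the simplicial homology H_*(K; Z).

H_0 ≅ Z,  H_1 ≅ Z.

Order the vertices as v_0 < v_1 < v_2 < v_3 < v_4. Listing each simplex with vertices in this order, K has dimension 1 with simplices:

  0-simplices (5): [v_0], [v_1], [v_2], [v_3], [v_4]
  1-simplices (5): [v_0,v_1], [v_0,v_2], [v_1,v_4], [v_2,v_3], [v_3,v_4]

giving chain groups C_0 ≅ Z^5, C_1 ≅ Z^5.

The boundary map ∂_1: C_1 → C_0 sends each edge [p,q] (with p < q) to q − p.
The 5×5 boundary matrix has rank 4 and Smith normal form diag(1,1,1,1).

Reading off H_k = ker ∂_k / im ∂_{k+1}:

  H_0: rank C_0 − rank ∂_1 = 5 − 4 = 1, and the invariant factors of ∂_1 are all 1, so H_0 = Z.
  H_1: rank ker ∂_1 − rank ∂_2 = (5 − 4) − 0 = 1, and there is no ∂_2, so H_1 = Z.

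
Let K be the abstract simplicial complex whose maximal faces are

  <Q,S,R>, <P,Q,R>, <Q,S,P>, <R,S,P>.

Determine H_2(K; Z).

Order the vertices as P < Q < R < S. Listing each simplex with vertices in this order, K has dimension 2 with simplices:

  0-simplices (4): P, Q, R, S
  1-simplices (6): PQ, PR, PS, QR, QS, RS
  2-simplices (4): PQR, PQS, PRS, QRS

so the chain groups are C_0 ≅ Z^4, C_1 ≅ Z^6, C_2 ≅ Z^4.

∂_1: C_1 → C_0 is given by ∂[p,q] = [q] − [p].
This gives a 4×6 integer matrix of rank 3; reducing to Smith normal form yields diagonal entries (1,1,1).

∂_2: C_2 → C_1 sends each 2-simplex [p,q,r] to [q,r] − [p,r] + [p,q]. For instance
  ∂PQR = QR − PR + PQ,
  ∂PQS = QS − PS + PQ.
This gives a 6×4 integer matrix of rank 3; reducing to Smith normal form yields diagonal entries (1,1,1).

From H_k ≅ ker(∂_k) / im(∂_{k+1}) we obtain:

  H_2: rank ker ∂_2 − rank ∂_3 = (4 − 3) − 0 = 1, and there is no ∂_3, so H_2 ≅ Z.

H_2 = Z.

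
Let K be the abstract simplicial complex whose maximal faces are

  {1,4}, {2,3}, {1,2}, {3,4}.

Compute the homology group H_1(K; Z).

H_1 = Z.

Fix the vertex order 1 < 2 < 3 < 4 and write every simplex with vertices in increasing order. Then dim K = 1 and the simplices of K are:

  0-simplices (4): [1], [2], [3], [4]
  1-simplices (4): [1,2], [1,4], [2,3], [3,4]

giving chain groups C_0 ≅ Z^4, C_1 ≅ Z^4.

The boundary map ∂_1: C_1 → C_0 maps an edge to its endpoints' difference, ∂[p,q] = q − p. For instance
  ∂[1,2] = [2] − [1].
The resulting 4×4 matrix has rank 3, and its Smith normal form has invariant factors (1,1,1).

Reading off H_k = ker ∂_k / im ∂_{k+1}:

  H_1: rank ker ∂_1 − rank ∂_2 = (4 − 3) − 0 = 1, and there is no ∂_2, so H_1 = Z.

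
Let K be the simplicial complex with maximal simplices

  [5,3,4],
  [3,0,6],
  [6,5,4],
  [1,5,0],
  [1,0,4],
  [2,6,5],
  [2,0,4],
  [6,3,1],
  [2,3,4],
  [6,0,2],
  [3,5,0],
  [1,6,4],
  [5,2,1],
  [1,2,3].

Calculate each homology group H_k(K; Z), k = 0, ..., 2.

Fix the vertex order 0 < 1 < 2 < 3 < 4 < 5 < 6 and write every simplex with vertices in increasing order. Then dim K = 2 and the simplices of K are:

  0-simplices (7): [0], [1], [2], [3], [4], [5], [6]
  1-simplices (21): [0,1], [0,2], [0,3], [0,4], [0,5], [0,6], [1,2], [1,3], [1,4], [1,5], [1,6], [2,3], [2,4], [2,5], [2,6], [3,4], [3,5], [3,6], [4,5], [4,6], [5,6]
  2-simplices (14): [0,1,4], [0,1,5], [0,2,4], [0,2,6], [0,3,5], [0,3,6], [1,2,3], [1,2,5], [1,3,6], [1,4,6], [2,3,4], [2,5,6], [3,4,5], [4,5,6]

so the chain groups are C_0 ≅ Z^7, C_1 ≅ Z^21, C_2 ≅ Z^14.

The boundary map ∂_1: C_1 → C_0 is given by ∂[p,q] = [q] − [p]. For instance
  ∂[5,6] = [6] − [5].
The 7×21 boundary matrix has rank 6 and Smith normal form diag(1,1,1,1,1,1).

The boundary map ∂_2: C_2 → C_1 sends each 2-simplex [p,q,r] to [q,r] − [p,r] + [p,q]. For instance
  ∂[1,3,6] = [3,6] − [1,6] + [1,3],
  ∂[0,3,6] = [3,6] − [0,6] + [0,3].
The resulting 21×14 matrix has rank 13, and its Smith normal form has invariant factors (1,1,1,1,1,1,1,1,1,1,1,1,1).

From H_k ≅ ker(∂_k) / im(∂_{k+1}) we obtain:

  H_0: rank C_0 − rank ∂_1 = 7 − 6 = 1, and the invariant factors of ∂_1 are all 1, so H_0 ≅ Z.
  H_1: rank ker ∂_1 − rank ∂_2 = (21 − 6) − 13 = 2, and the invariant factors of ∂_2 are all 1, so H_1 ≅ Z^2.
  H_2: rank ker ∂_2 − rank ∂_3 = (14 − 13) − 0 = 1, and there is no ∂_3, so H_2 ≅ Z.

H_0 = Z,  H_1 = Z^2,  H_2 = Z.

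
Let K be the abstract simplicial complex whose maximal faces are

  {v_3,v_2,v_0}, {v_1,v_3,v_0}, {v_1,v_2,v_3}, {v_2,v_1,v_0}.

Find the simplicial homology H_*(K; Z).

H_0 ≅ Z,  H_1 = 0,  H_2 ≅ Z.

Order the vertices as v_0 < v_1 < v_2 < v_3. Listing each simplex with vertices in this order, K has dimension 2 with simplices:

  0-simplices (4): [v_0], [v_1], [v_2], [v_3]
  1-simplices (6): [v_0,v_1], [v_0,v_2], [v_0,v_3], [v_1,v_2], [v_1,v_3], [v_2,v_3]
  2-simplices (4): [v_0,v_1,v_2], [v_0,v_1,v_3], [v_0,v_2,v_3], [v_1,v_2,v_3]

so the chain groups are C_0 ≅ Z^4, C_1 ≅ Z^6, C_2 ≅ Z^4.

Boundary ∂_1: C_1 → C_0 sends each edge [p,q] (with p < q) to q − p.
As a 4×6 matrix over Z this has rank 3, with invariant factors (1,1,1).

∂_2: C_2 → C_1 acts by ∂[p,q,r] = [q,r] − [p,r] + [p,q]. For instance
  ∂[v_1,v_2,v_3] = [v_2,v_3] − [v_1,v_3] + [v_1,v_2],
  ∂[v_0,v_1,v_3] = [v_1,v_3] − [v_0,v_3] + [v_0,v_1].
As a 6×4 matrix over Z this has rank 3, with invariant factors (1,1,1).

Reading off H_k = ker ∂_k / im ∂_{k+1}:

  H_0: rank C_0 − rank ∂_1 = 4 − 3 = 1, and the invariant factors of ∂_1 are all 1, so H_0 = Z.
  H_1: rank ker ∂_1 − rank ∂_2 = (6 − 3) − 3 = 0, and the invariant factors of ∂_2 are all 1, so H_1 = 0.
  H_2: rank ker ∂_2 − rank ∂_3 = (4 − 3) − 0 = 1, and there is no ∂_3, so H_2 = Z.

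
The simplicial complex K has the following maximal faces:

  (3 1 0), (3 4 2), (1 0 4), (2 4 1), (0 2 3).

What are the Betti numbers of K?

b_0 = 1, b_1 = 1, b_2 = 0.

K has 5 vertices, 10 edges, 5 triangles.
rank ∂_0 = 0, rank ∂_1 = 4 ⇒ b_0 = 5 − 0 − 4 = 1; all invariant factors of ∂_1 are 1 so no torsion. So H_0 = Z.
rank ∂_1 = 4, rank ∂_2 = 5 ⇒ b_1 = 10 − 4 − 5 = 1; all invariant factors of ∂_2 are 1 so no torsion. So H_1 = Z.
rank ∂_2 = 5, rank ∂_3 = 0 ⇒ b_2 = 5 − 5 − 0 = 0. So H_2 = 0.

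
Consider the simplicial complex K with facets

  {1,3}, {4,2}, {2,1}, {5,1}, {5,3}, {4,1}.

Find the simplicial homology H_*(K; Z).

H_0 ≅ Z,  H_1 ≅ Z^2.

We work with the vertex ordering 1 < 2 < 3 < 4 < 5. The simplices of K, each written with vertices in increasing order, are:

  0-simplices (5): [1], [2], [3], [4], [5]
  1-simplices (6): [1,2], [1,3], [1,4], [1,5], [2,4], [3,5]

giving chain groups C_0 ≅ Z^5, C_1 ≅ Z^6.

The boundary map ∂_1: C_1 → C_0 maps an edge to its endpoints' difference, ∂[p,q] = q − p. For instance
  ∂[1,2] = [2] − [1].
The resulting 5×6 matrix has rank 4, and its Smith normal form has invariant factors (1,1,1,1).

From H_k ≅ ker(∂_k) / im(∂_{k+1}) we obtain:

  H_0: rank C_0 − rank ∂_1 = 5 − 4 = 1, and the invariant factors of ∂_1 are all 1, so H_0 ≅ Z.
  H_1: rank ker ∂_1 − rank ∂_2 = (6 − 4) − 0 = 2, and there is no ∂_2, so H_1 ≅ Z^2.

As a check, the Euler characteristic is 5 − 6 = -1, which agrees with 1 − 2 = -1.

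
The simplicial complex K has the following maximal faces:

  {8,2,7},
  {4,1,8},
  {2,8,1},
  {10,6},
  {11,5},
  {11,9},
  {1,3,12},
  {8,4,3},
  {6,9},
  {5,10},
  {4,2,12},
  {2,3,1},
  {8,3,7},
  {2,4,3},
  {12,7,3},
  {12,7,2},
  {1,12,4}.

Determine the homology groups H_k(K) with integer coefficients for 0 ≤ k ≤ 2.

Take the total order 1 < 2 < 3 < 4 < 5 < 6 < 7 < 8 < 9 < 10 < 11 < 12 on the vertex set. Then K (dimension 2) consists of the simplices:

  0-simplices (12): [1], [2], [3], [4], [5], [6], [7], [8], [9], [10], [11], [12]
  1-simplices (23): (23 of them)
  2-simplices (12): [1,2,3], [1,2,8], [1,3,12], [1,4,8], [1,4,12], [2,3,4], [2,4,12], [2,7,8], [2,7,12], [3,4,8], [3,7,8], [3,7,12]

giving chain groups C_0 ≅ Z^12, C_1 ≅ Z^23, C_2 ≅ Z^12.

∂_1: C_1 → C_0 is given by ∂[p,q] = [q] − [p].
This gives a 12×23 integer matrix of rank 10; reducing to Smith normal form yields diagonal entries (1,1,1,1,1,1,1,1,1,1).

The boundary map ∂_2: C_2 → C_1 sends each 2-simplex [p,q,r] to [q,r] − [p,r] + [p,q]. For instance
  ∂[2,3,4] = [3,4] − [2,4] + [2,3],
  ∂[1,3,12] = [3,12] − [1,12] + [1,3].
As a 23×12 matrix over Z this has rank 12, with invariant factors (1,1,1,1,1,1,1,1,1,1,1,2).

Computing H_k = (kernel of ∂_k) / (image of ∂_{k+1}):

  H_0: rank C_0 − rank ∂_1 = 12 − 10 = 2, and the invariant factors of ∂_1 are all 1, so H_0 ≅ Z^2.
  H_1: rank ker ∂_1 − rank ∂_2 = (23 − 10) − 12 = 1, and ∂_2 has invariant factor 2 > 1, so H_1 ≅ Z × Z/2.
  H_2: rank ker ∂_2 − rank ∂_3 = (12 − 12) − 0 = 0, and there is no ∂_3, so H_2 ≅ 0.

H_0 ≅ Z^2,  H_1 ≅ Z × Z/2,  H_2 = 0.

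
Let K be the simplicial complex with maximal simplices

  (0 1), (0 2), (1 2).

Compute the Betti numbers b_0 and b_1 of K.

We work with the vertex ordering 0 < 1 < 2. The simplices of K, each written with vertices in increasing order, are:

  0-simplices (3): [0], [1], [2]
  1-simplices (3): [0,1], [0,2], [1,2]

so the chain groups are C_0 ≅ Z^3, C_1 ≅ Z^3.

The boundary map ∂_1: C_1 → C_0 maps an edge to its endpoints' difference, ∂[p,q] = q − p. For instance
  ∂[1,2] = [2] − [1].
This gives a 3×3 integer matrix of rank 2; reducing to Smith normal form yields diagonal entries (1,1).

From H_k ≅ ker(∂_k) / im(∂_{k+1}) we obtain:

  H_0: rank C_0 − rank ∂_1 = 3 − 2 = 1, and the invariant factors of ∂_1 are all 1, so H_0 = Z.
  H_1: rank ker ∂_1 − rank ∂_2 = (3 − 2) − 0 = 1, and there is no ∂_2, so H_1 = Z.

As a check, the Euler characteristic is 3 − 3 = 0, which agrees with 1 − 1 = 0.

Hence the Betti numbers are b_0 = 1, b_1 = 1.

b_0 = 1, b_1 = 1.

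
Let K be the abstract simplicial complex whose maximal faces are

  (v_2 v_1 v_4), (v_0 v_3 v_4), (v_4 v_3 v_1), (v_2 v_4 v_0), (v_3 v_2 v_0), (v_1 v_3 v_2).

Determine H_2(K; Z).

Take the total order v_0 < v_1 < v_2 < v_3 < v_4 on the vertex set. Then K (dimension 2) consists of the simplices:

  0-simplices (5): [v_0], [v_1], [v_2], [v_3], [v_4]
  1-simplices (9): [v_0,v_2], [v_0,v_3], [v_0,v_4], [v_1,v_2], [v_1,v_3], [v_1,v_4], [v_2,v_3], [v_2,v_4], [v_3,v_4]
  2-simplices (6): [v_0,v_2,v_3], [v_0,v_2,v_4], [v_0,v_3,v_4], [v_1,v_2,v_3], [v_1,v_2,v_4], [v_1,v_3,v_4]

giving chain groups C_0 ≅ Z^5, C_1 ≅ Z^9, C_2 ≅ Z^6.

The boundary map ∂_1: C_1 → C_0 is given by ∂[p,q] = [q] − [p].
As a 5×9 matrix over Z this has rank 4, with invariant factors (1,1,1,1).

The boundary map ∂_2: C_2 → C_1 acts by ∂[p,q,r] = [q,r] − [p,r] + [p,q]. For instance
  ∂[v_1,v_2,v_3] = [v_2,v_3] − [v_1,v_3] + [v_1,v_2],
  ∂[v_0,v_3,v_4] = [v_3,v_4] − [v_0,v_4] + [v_0,v_3].
This gives a 9×6 integer matrix of rank 5; reducing to Smith normal form yields diagonal entries (1,1,1,1,1).

Reading off H_k = ker ∂_k / im ∂_{k+1}:

  H_2: rank ker ∂_2 − rank ∂_3 = (6 − 5) − 0 = 1, and there is no ∂_3, so H_2 = Z.

H_2 = Z.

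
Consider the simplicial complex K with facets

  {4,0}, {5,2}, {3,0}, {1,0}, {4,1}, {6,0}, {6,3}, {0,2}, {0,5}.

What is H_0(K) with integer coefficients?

H_0 ≅ Z.

Order the vertices as 0 < 1 < 2 < 3 < 4 < 5 < 6. Listing each simplex with vertices in this order, K has dimension 1 with simplices:

  0-simplices (7): [0], [1], [2], [3], [4], [5], [6]
  1-simplices (9): [0,1], [0,2], [0,3], [0,4], [0,5], [0,6], [1,4], [2,5], [3,6]

Hence C_0 ≅ Z^7, C_1 ≅ Z^9.

∂_1: C_1 → C_0 sends each edge [p,q] (with p < q) to q − p. For instance
  ∂[0,2] = [2] − [0].
As a 7×9 matrix over Z this has rank 6, with invariant factors (1,1,1,1,1,1).

From H_k ≅ ker(∂_k) / im(∂_{k+1}) we obtain:

  H_0: rank C_0 − rank ∂_1 = 7 − 6 = 1, and the invariant factors of ∂_1 are all 1, so H_0 ≅ Z.

(K is a triangulation of a wedge of 3 circles.)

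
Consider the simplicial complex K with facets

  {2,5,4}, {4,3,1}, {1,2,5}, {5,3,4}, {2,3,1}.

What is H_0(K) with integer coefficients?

K has 5 vertices, 10 edges, 5 triangles.
rank ∂_0 = 0, rank ∂_1 = 4 ⇒ b_0 = 5 − 0 − 4 = 1; all invariant factors of ∂_1 are 1 so no torsion. So H_0 = Z.

H_0 ≅ Z.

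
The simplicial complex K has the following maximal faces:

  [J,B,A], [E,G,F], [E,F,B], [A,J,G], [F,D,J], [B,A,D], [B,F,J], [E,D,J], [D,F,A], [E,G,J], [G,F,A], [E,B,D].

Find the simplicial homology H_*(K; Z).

H_0 = Z,  H_1 = Z/2,  H_2 = 0.

Order the vertices as A < B < D < E < F < G < J. Listing each simplex with vertices in this order, K has dimension 2 with simplices:

  0-simplices (7): A, B, D, E, F, G, J
  1-simplices (18): AB, AD, AF, AG, AJ, BD, BE, BF, BJ, DE, DF, DJ, EF, EG, EJ, FG, FJ, GJ
  2-simplices (12): ABD, ABJ, ADF, AFG, AGJ, BDE, BEF, BFJ, DEJ, DFJ, EFG, EGJ

Hence C_0 ≅ Z^7, C_1 ≅ Z^18, C_2 ≅ Z^12.

The boundary map ∂_1: C_1 → C_0 maps an edge to its endpoints' difference, ∂[p,q] = q − p. For instance
  ∂FJ = J − F.
The 7×18 boundary matrix has rank 6 and Smith normal form diag(1,1,1,1,1,1).

Boundary ∂_2: C_2 → C_1 maps a triangle to the signed sum of its edges. For instance
  ∂AFG = FG − AG + AF,
  ∂ABD = BD − AD + AB.
As a 18×12 matrix over Z this has rank 12, with invariant factors (1,1,1,1,1,1,1,1,1,1,1,2).

From H_k ≅ ker(∂_k) / im(∂_{k+1}) we obtain:

  H_0: rank C_0 − rank ∂_1 = 7 − 6 = 1, and the invariant factors of ∂_1 are all 1, so H_0 = Z.
  H_1: rank ker ∂_1 − rank ∂_2 = (18 − 6) − 12 = 0, and ∂_2 has invariant factor 2 > 1, so H_1 = Z/2.
  H_2: rank ker ∂_2 − rank ∂_3 = (12 − 12) − 0 = 0, and there is no ∂_3, so H_2 = 0.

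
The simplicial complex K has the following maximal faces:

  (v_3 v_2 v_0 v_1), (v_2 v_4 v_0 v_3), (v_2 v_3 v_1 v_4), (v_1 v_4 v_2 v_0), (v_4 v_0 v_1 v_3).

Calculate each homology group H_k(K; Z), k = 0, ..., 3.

H_0 ≅ Z,  H_1 = 0,  H_2 = 0,  H_3 ≅ Z.

Take the total order v_0 < v_1 < v_2 < v_3 < v_4 on the vertex set. Then K (dimension 3) consists of the simplices:

  0-simplices (5): [v_0], [v_1], [v_2], [v_3], [v_4]
  1-simplices (10): [v_0,v_1], [v_0,v_2], [v_0,v_3], [v_0,v_4], [v_1,v_2], [v_1,v_3], [v_1,v_4], [v_2,v_3], [v_2,v_4], [v_3,v_4]
  2-simplices (10): [v_0,v_1,v_2], [v_0,v_1,v_3], [v_0,v_1,v_4], [v_0,v_2,v_3], [v_0,v_2,v_4], [v_0,v_3,v_4], [v_1,v_2,v_3], [v_1,v_2,v_4], [v_1,v_3,v_4], [v_2,v_3,v_4]
  3-simplices (5): [v_0,v_1,v_2,v_3], [v_0,v_1,v_2,v_4], [v_0,v_1,v_3,v_4], [v_0,v_2,v_3,v_4], [v_1,v_2,v_3,v_4]

so the chain groups are C_0 ≅ Z^5, C_1 ≅ Z^10, C_2 ≅ Z^10, C_3 ≅ Z^5.

∂_1: C_1 → C_0 sends each edge [p,q] (with p < q) to q − p. For instance
  ∂[v_0,v_4] = [v_4] − [v_0].
As a 5×10 matrix over Z this has rank 4, with invariant factors (1,1,1,1).

Boundary ∂_2: C_2 → C_1 maps a triangle to the signed sum of its edges. For instance
  ∂[v_2,v_3,v_4] = [v_3,v_4] − [v_2,v_4] + [v_2,v_3],
  ∂[v_0,v_2,v_4] = [v_2,v_4] − [v_0,v_4] + [v_0,v_2].
The resulting 10×10 matrix has rank 6, and its Smith normal form has invariant factors (1,1,1,1,1,1).

The boundary map ∂_3: C_3 → C_2 sends each 3-simplex σ to the alternating sum Σ_i (−1)^i (σ with its i-th vertex removed). For instance
  ∂[v_1,v_2,v_3,v_4] = [v_2,v_3,v_4] − [v_1,v_3,v_4] + [v_1,v_2,v_4] − [v_1,v_2,v_3],
  ∂[v_0,v_1,v_2,v_4] = [v_1,v_2,v_4] − [v_0,v_2,v_4] + [v_0,v_1,v_4] − [v_0,v_1,v_2].
The resulting 10×5 matrix has rank 4, and its Smith normal form has invariant factors (1,1,1,1).

Now H_k = ker ∂_k / im ∂_{k+1}, so:

  H_0: rank C_0 − rank ∂_1 = 5 − 4 = 1, and the invariant factors of ∂_1 are all 1, so H_0 ≅ Z.
  H_1: rank ker ∂_1 − rank ∂_2 = (10 − 4) − 6 = 0, and the invariant factors of ∂_2 are all 1, so H_1 ≅ 0.
  H_2: rank ker ∂_2 − rank ∂_3 = (10 − 6) − 4 = 0, and the invariant factors of ∂_3 are all 1, so H_2 ≅ 0.
  H_3: rank ker ∂_3 − rank ∂_4 = (5 − 4) − 0 = 1, and there is no ∂_4, so H_3 ≅ Z.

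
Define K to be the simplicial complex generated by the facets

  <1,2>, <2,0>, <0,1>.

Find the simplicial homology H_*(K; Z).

H_0 ≅ Z,  H_1 ≅ Z.

Order the vertices as 0 < 1 < 2. Listing each simplex with vertices in this order, K has dimension 1 with simplices:

  0-simplices (3): [0], [1], [2]
  1-simplices (3): [0,1], [0,2], [1,2]

Hence C_0 ≅ Z^3, C_1 ≅ Z^3.

Boundary ∂_1: C_1 → C_0 is given by ∂[p,q] = [q] − [p]. For instance
  ∂[0,1] = [1] − [0].
The 3×3 boundary matrix has rank 2 and Smith normal form diag(1,1).

Now H_k = ker ∂_k / im ∂_{k+1}, so:

  H_0: rank C_0 − rank ∂_1 = 3 − 2 = 1, and the invariant factors of ∂_1 are all 1, so H_0 ≅ Z.
  H_1: rank ker ∂_1 − rank ∂_2 = (3 − 2) − 0 = 1, and there is no ∂_2, so H_1 ≅ Z.

As a check, the Euler characteristic is 3 − 3 = 0, which agrees with 1 − 1 = 0.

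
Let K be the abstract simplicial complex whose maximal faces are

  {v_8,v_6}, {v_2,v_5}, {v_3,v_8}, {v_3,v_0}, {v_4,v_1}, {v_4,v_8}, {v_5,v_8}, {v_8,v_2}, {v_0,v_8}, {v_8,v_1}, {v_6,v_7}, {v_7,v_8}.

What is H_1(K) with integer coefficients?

Order the vertices as v_0 < v_1 < v_2 < v_3 < v_4 < v_5 < v_6 < v_7 < v_8. Listing each simplex with vertices in this order, K has dimension 1 with simplices:

  0-simplices (9): [v_0], [v_1], [v_2], [v_3], [v_4], [v_5], [v_6], [v_7], [v_8]
  1-simplices (12): [v_0,v_3], [v_0,v_8], [v_1,v_4], [v_1,v_8], [v_2,v_5], [v_2,v_8], [v_3,v_8], [v_4,v_8], [v_5,v_8], [v_6,v_7], [v_6,v_8], [v_7,v_8]

so the chain groups are C_0 ≅ Z^9, C_1 ≅ Z^12.

Boundary ∂_1: C_1 → C_0 maps an edge to its endpoints' difference, ∂[p,q] = q − p. For instance
  ∂[v_0,v_3] = [v_3] − [v_0].
The resulting 9×12 matrix has rank 8, and its Smith normal form has invariant factors (1,1,1,1,1,1,1,1).

Now H_k = ker ∂_k / im ∂_{k+1}, so:

  H_1: rank ker ∂_1 − rank ∂_2 = (12 − 8) − 0 = 4, and there is no ∂_2, so H_1 = Z^4.

H_1 = Z^4.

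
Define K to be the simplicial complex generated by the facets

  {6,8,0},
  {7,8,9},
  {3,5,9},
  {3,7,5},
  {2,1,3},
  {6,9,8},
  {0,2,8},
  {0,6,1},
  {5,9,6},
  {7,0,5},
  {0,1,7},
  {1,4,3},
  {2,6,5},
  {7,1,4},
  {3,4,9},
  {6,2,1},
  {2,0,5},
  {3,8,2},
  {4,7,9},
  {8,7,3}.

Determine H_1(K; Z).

H_1 ≅ Z × Z/2.

Order the vertices as 0 < 1 < 2 < 3 < 4 < 5 < 6 < 7 < 8 < 9. Listing each simplex with vertices in this order, K has dimension 2 with simplices:

  0-simplices (10): [0], [1], [2], [3], [4], [5], [6], [7], [8], [9]
  1-simplices (30): (30 of them)
  2-simplices (20): (20 of them)

so the chain groups are C_0 ≅ Z^10, C_1 ≅ Z^30, C_2 ≅ Z^20.

∂_1: C_1 → C_0 is given by ∂[p,q] = [q] − [p]. For instance
  ∂[0,1] = [1] − [0].
As a 10×30 matrix over Z this has rank 9, with invariant factors (1,1,1,1,1,1,1,1,1).

The boundary map ∂_2: C_2 → C_1 sends each 2-simplex [p,q,r] to [q,r] − [p,r] + [p,q]. For instance
  ∂[0,1,6] = [1,6] − [0,6] + [0,1],
  ∂[6,8,9] = [8,9] − [6,9] + [6,8].
As a 30×20 matrix over Z this has rank 20, with invariant factors (1,1,1,1,1,1,1,1,1,1,1,1,1,1,1,1,1,1,1,2).

From H_k ≅ ker(∂_k) / im(∂_{k+1}) we obtain:

  H_1: rank ker ∂_1 − rank ∂_2 = (30 − 9) − 20 = 1, and ∂_2 has invariant factor 2 > 1, so H_1 = Z × Z/2.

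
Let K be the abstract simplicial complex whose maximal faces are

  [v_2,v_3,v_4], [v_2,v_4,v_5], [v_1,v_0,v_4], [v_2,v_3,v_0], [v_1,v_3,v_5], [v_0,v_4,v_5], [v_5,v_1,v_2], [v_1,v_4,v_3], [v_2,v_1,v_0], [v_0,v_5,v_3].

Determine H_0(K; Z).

We work with the vertex ordering v_0 < v_1 < v_2 < v_3 < v_4 < v_5. The simplices of K, each written with vertices in increasing order, are:

  0-simplices (6): [v_0], [v_1], [v_2], [v_3], [v_4], [v_5]
  1-simplices (15): (15 of them)
  2-simplices (10): [v_0,v_1,v_2], [v_0,v_1,v_4], [v_0,v_2,v_3], [v_0,v_3,v_5], [v_0,v_4,v_5], [v_1,v_2,v_5], [v_1,v_3,v_4], [v_1,v_3,v_5], [v_2,v_3,v_4], [v_2,v_4,v_5]

so the chain groups are C_0 ≅ Z^6, C_1 ≅ Z^15, C_2 ≅ Z^10.

Boundary ∂_1: C_1 → C_0 is given by ∂[p,q] = [q] − [p].
The resulting 6×15 matrix has rank 5, and its Smith normal form has invariant factors (1,1,1,1,1).

∂_2: C_2 → C_1 sends each 2-simplex [p,q,r] to [q,r] − [p,r] + [p,q]. For instance
  ∂[v_0,v_3,v_5] = [v_3,v_5] − [v_0,v_5] + [v_0,v_3],
  ∂[v_0,v_2,v_3] = [v_2,v_3] − [v_0,v_3] + [v_0,v_2].
As a 15×10 matrix over Z this has rank 10, with invariant factors (1,1,1,1,1,1,1,1,1,2).

From H_k ≅ ker(∂_k) / im(∂_{k+1}) we obtain:

  H_0: rank C_0 − rank ∂_1 = 6 − 5 = 1, and the invariant factors of ∂_1 are all 1, so H_0 = Z.

H_0 = Z.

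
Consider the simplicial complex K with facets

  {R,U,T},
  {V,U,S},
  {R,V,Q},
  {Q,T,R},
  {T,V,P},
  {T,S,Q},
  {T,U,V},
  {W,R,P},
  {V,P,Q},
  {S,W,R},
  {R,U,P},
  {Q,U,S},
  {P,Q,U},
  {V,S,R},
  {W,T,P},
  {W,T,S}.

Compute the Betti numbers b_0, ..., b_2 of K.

b_0 = 1, b_1 = 2, b_2 = 1.

Order the vertices as P < Q < R < S < T < U < V < W. Listing each simplex with vertices in this order, K has dimension 2 with simplices:

  0-simplices (8): P, Q, R, S, T, U, V, W
  1-simplices (24): PQ, PR, PT, PU, PV, PW, QR, QS, QT, QU, QV, RS, RT, RU, RV, RW, ST, SU, SV, SW, TU, TV, TW, UV
  2-simplices (16): PQU, PQV, PRU, PRW, PTV, PTW, QRT, QRV, QST, QSU, RSV, RSW, RTU, STW, SUV, TUV

so the chain groups are C_0 ≅ Z^8, C_1 ≅ Z^24, C_2 ≅ Z^16.

Boundary ∂_1: C_1 → C_0 is given by ∂[p,q] = [q] − [p]. For instance
  ∂PR = R − P.
The resulting 8×24 matrix has rank 7, and its Smith normal form has invariant factors (1,1,1,1,1,1,1).

∂_2: C_2 → C_1 maps a triangle to the signed sum of its edges. For instance
  ∂QSU = SU − QU + QS,
  ∂PTV = TV − PV + PT.
As a 24×16 matrix over Z this has rank 15, with invariant factors (1,1,1,1,1,1,1,1,1,1,1,1,1,1,1).

Now H_k = ker ∂_k / im ∂_{k+1}, so:

  H_0: rank C_0 − rank ∂_1 = 8 − 7 = 1, and the invariant factors of ∂_1 are all 1, so H_0 ≅ Z.
  H_1: rank ker ∂_1 − rank ∂_2 = (24 − 7) − 15 = 2, and the invariant factors of ∂_2 are all 1, so H_1 ≅ Z^2.
  H_2: rank ker ∂_2 − rank ∂_3 = (16 − 15) − 0 = 1, and there is no ∂_3, so H_2 ≅ Z.

Hence the Betti numbers are b_0 = 1, b_1 = 2, b_2 = 1.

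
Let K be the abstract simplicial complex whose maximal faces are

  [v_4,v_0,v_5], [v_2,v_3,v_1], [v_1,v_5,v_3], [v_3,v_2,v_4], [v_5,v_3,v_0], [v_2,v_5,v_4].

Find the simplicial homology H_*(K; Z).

H_0 ≅ Z,  H_1 ≅ Z,  H_2 = 0.

We work with the vertex ordering v_0 < v_1 < v_2 < v_3 < v_4 < v_5. The simplices of K, each written with vertices in increasing order, are:

  0-simplices (6): [v_0], [v_1], [v_2], [v_3], [v_4], [v_5]
  1-simplices (12): [v_0,v_3], [v_0,v_4], [v_0,v_5], [v_1,v_2], [v_1,v_3], [v_1,v_5], [v_2,v_3], [v_2,v_4], [v_2,v_5], [v_3,v_4], [v_3,v_5], [v_4,v_5]
  2-simplices (6): [v_0,v_3,v_5], [v_0,v_4,v_5], [v_1,v_2,v_3], [v_1,v_3,v_5], [v_2,v_3,v_4], [v_2,v_4,v_5]

giving chain groups C_0 ≅ Z^6, C_1 ≅ Z^12, C_2 ≅ Z^6.

The boundary map ∂_1: C_1 → C_0 is given by ∂[p,q] = [q] − [p]. For instance
  ∂[v_0,v_3] = [v_3] − [v_0].
As a 6×12 matrix over Z this has rank 5, with invariant factors (1,1,1,1,1).

The boundary map ∂_2: C_2 → C_1 sends each 2-simplex [p,q,r] to [q,r] − [p,r] + [p,q]. For instance
  ∂[v_0,v_4,v_5] = [v_4,v_5] − [v_0,v_5] + [v_0,v_4],
  ∂[v_2,v_4,v_5] = [v_4,v_5] − [v_2,v_5] + [v_2,v_4].
The 12×6 boundary matrix has rank 6 and Smith normal form diag(1,1,1,1,1,1).

Computing H_k = (kernel of ∂_k) / (image of ∂_{k+1}):

  H_0: rank C_0 − rank ∂_1 = 6 − 5 = 1, and the invariant factors of ∂_1 are all 1, so H_0 ≅ Z.
  H_1: rank ker ∂_1 − rank ∂_2 = (12 − 5) − 6 = 1, and the invariant factors of ∂_2 are all 1, so H_1 ≅ Z.
  H_2: rank ker ∂_2 − rank ∂_3 = (6 − 6) − 0 = 0, and there is no ∂_3, so H_2 ≅ 0.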